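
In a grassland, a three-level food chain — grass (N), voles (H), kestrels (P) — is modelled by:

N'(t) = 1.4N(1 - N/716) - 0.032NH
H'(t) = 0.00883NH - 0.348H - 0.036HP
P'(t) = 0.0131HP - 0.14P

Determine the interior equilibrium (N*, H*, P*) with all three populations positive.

From dP/dt = 0: 0.0131H* = 0.14, so H* = 10.7.
From dN/dt = 0: 1.4(1 - N*/716) = 0.032·10.7, giving N* = 716·(1 - 0.244) = 541.
From dH/dt = 0: 0.00883·541 - 0.348 = 0.036P*, so P* = 4.43/0.036 = 123.

N* ≈ 541, H* ≈ 10.7, P* ≈ 123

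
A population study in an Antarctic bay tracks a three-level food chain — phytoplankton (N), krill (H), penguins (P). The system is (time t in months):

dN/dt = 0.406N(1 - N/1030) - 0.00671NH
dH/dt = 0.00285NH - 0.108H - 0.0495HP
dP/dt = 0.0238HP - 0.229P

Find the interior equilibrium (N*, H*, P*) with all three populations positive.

From dP/dt = 0: 0.0238H* = 0.229, so H* = 9.62.
From dN/dt = 0: 0.406(1 - N*/1030) = 0.00671·9.62, giving N* = 1030·(1 - 0.159) = 866.
From dH/dt = 0: 0.00285·866 - 0.108 = 0.0495P*, so P* = 2.36/0.0495 = 47.7.

N* ≈ 866, H* ≈ 9.62, P* ≈ 47.7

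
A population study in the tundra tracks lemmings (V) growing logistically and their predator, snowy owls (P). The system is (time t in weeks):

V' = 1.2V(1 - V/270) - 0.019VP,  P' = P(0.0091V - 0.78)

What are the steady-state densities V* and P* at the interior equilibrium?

From dP/dt = 0 with P > 0: 0.0091V* = 0.78, so V* = 85.7.
Substitute into dV/dt = 0: 1.2(1 - 85.7/270) = 0.019P*.
The bracket is 0.683, giving P* = 0.819/0.019 = 43.1.

V* ≈ 85.7, P* ≈ 43.1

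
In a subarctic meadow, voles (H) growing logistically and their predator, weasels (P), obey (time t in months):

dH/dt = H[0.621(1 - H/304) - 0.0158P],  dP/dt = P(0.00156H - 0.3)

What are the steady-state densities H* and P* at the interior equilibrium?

From dP/dt = 0 with P > 0: 0.00156H* = 0.3, so H* = 192.
Substitute into dH/dt = 0: 0.621(1 - 192/304) = 0.0158P*.
The bracket is 0.367, giving P* = 0.228/0.0158 = 14.4.

H* ≈ 192, P* ≈ 14.4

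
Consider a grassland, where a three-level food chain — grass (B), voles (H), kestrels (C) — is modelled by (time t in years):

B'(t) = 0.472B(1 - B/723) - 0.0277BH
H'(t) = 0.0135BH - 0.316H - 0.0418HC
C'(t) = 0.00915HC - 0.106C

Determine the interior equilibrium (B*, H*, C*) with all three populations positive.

From dC/dt = 0: 0.00915H* = 0.106, so H* = 11.6.
From dB/dt = 0: 0.472(1 - B*/723) = 0.0277·11.6, giving B* = 723·(1 - 0.68) = 231.
From dH/dt = 0: 0.0135·231 - 0.316 = 0.0418C*, so C* = 2.81/0.0418 = 67.2.

B* ≈ 231, H* ≈ 11.6, C* ≈ 67.2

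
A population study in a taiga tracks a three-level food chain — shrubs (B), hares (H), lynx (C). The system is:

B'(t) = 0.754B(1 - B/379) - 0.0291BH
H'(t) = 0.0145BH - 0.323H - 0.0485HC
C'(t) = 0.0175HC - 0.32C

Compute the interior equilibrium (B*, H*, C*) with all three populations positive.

From dC/dt = 0: 0.0175H* = 0.32, so H* = 18.3.
From dB/dt = 0: 0.754(1 - B*/379) = 0.0291·18.3, giving B* = 379·(1 - 0.706) = 112.
From dH/dt = 0: 0.0145·112 - 0.323 = 0.0485C*, so C* = 1.29/0.0485 = 26.7.

B* ≈ 112, H* ≈ 18.3, C* ≈ 26.7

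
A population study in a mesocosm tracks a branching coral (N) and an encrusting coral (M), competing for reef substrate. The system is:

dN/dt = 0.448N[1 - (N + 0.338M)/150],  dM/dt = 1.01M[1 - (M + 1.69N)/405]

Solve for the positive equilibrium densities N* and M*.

Setting both brackets to zero gives the nullclines N + 0.338M = 150 and 1.69N + M = 405.
Substituting M = 405 - 1.69N into the first: N(1 - 0.338·1.69) = 150 - 0.338·405.
So N* = 13.1/0.429 = 30.6, and then M* = 405 - 1.69·30.6 = 353.

N* ≈ 30.6, M* ≈ 353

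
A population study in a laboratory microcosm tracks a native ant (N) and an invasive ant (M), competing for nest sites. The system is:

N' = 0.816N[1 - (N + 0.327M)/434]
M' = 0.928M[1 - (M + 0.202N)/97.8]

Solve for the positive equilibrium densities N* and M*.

N* ≈ 430, M* ≈ 10.8

Setting both brackets to zero gives the nullclines N + 0.327M = 434 and 0.202N + M = 97.8.
Substituting M = 97.8 - 0.202N into the first: N(1 - 0.327·0.202) = 434 - 0.327·97.8.
So N* = 402/0.934 = 430, and then M* = 97.8 - 0.202·430 = 10.8.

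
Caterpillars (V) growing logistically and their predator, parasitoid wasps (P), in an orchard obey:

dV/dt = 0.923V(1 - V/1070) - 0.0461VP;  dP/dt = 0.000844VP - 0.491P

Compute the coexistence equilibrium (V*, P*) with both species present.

From dP/dt = 0 with P > 0: 0.000844V* = 0.491, so V* = 582.
Substitute into dV/dt = 0: 0.923(1 - 582/1070) = 0.0461P*.
The bracket is 0.456, giving P* = 0.421/0.0461 = 9.14.

V* ≈ 582, P* ≈ 9.14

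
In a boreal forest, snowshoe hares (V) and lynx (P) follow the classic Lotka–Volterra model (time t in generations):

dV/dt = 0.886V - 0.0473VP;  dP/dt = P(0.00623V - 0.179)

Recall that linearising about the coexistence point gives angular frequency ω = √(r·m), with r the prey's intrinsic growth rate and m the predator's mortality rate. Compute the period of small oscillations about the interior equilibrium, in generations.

Here r = 0.886 and m = 0.179, so r·m = 0.159.
ω = √0.159 = 0.398 per generation, hence T = 2π/ω ≈ 15.8 generations.

T ≈ 15.8 generations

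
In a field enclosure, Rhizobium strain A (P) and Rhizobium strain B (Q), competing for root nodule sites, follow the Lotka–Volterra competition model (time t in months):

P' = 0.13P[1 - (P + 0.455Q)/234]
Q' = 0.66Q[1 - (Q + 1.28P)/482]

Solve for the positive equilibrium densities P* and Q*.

P* ≈ 35.2, Q* ≈ 437

Setting both brackets to zero gives the nullclines P + 0.455Q = 234 and 1.28P + Q = 482.
Substituting Q = 482 - 1.28P into the first: P(1 - 0.455·1.28) = 234 - 0.455·482.
So P* = 14.7/0.418 = 35.2, and then Q* = 482 - 1.28·35.2 = 437.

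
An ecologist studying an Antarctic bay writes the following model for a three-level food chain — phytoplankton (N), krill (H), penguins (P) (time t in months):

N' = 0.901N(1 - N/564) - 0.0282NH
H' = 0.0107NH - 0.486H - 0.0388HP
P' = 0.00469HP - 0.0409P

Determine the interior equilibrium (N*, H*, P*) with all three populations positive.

From dP/dt = 0: 0.00469H* = 0.0409, so H* = 8.72.
From dN/dt = 0: 0.901(1 - N*/564) = 0.0282·8.72, giving N* = 564·(1 - 0.273) = 410.
From dH/dt = 0: 0.0107·410 - 0.486 = 0.0388P*, so P* = 3.9/0.0388 = 101.

N* ≈ 410, H* ≈ 8.72, P* ≈ 101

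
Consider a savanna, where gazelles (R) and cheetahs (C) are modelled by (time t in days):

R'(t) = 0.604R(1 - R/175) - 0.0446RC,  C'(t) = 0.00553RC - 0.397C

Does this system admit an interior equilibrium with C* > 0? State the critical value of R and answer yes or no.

The predator equation gives dC/dt > 0 only when R > 0.397/0.00553 = 71.8.
Without the predator, R → K = 175. Since 175 > 71.8, the predator can invade and persist.

Threshold R = 71.8; K > 71.8, so yes, the predator persists.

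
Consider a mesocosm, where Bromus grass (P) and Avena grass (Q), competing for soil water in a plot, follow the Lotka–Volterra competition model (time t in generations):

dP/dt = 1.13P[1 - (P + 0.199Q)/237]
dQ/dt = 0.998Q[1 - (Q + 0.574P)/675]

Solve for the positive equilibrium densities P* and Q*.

Setting both brackets to zero gives the nullclines P + 0.199Q = 237 and 0.574P + Q = 675.
Substituting Q = 675 - 0.574P into the first: P(1 - 0.199·0.574) = 237 - 0.199·675.
So P* = 103/0.886 = 116, and then Q* = 675 - 0.574·116 = 608.

P* ≈ 116, Q* ≈ 608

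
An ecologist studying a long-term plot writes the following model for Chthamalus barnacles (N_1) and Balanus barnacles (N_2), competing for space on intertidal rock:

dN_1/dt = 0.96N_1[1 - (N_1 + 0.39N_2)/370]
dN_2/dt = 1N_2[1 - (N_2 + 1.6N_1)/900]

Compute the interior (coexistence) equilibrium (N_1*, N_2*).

N_1* ≈ 50.5, N_2* ≈ 819

Setting both brackets to zero gives the nullclines N_1 + 0.39N_2 = 370 and 1.6N_1 + N_2 = 900.
Substituting N_2 = 900 - 1.6N_1 into the first: N_1(1 - 0.39·1.6) = 370 - 0.39·900.
So N_1* = 19/0.376 = 50.5, and then N_2* = 900 - 1.6·50.5 = 819.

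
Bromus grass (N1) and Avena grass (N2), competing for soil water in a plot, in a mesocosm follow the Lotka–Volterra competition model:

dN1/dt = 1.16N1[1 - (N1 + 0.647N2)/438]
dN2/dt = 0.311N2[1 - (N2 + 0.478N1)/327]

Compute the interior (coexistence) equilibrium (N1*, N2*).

N1* ≈ 328, N2* ≈ 170

Setting both brackets to zero gives the nullclines N1 + 0.647N2 = 438 and 0.478N1 + N2 = 327.
Substituting N2 = 327 - 0.478N1 into the first: N1(1 - 0.647·0.478) = 438 - 0.647·327.
So N1* = 226/0.691 = 328, and then N2* = 327 - 0.478·328 = 170.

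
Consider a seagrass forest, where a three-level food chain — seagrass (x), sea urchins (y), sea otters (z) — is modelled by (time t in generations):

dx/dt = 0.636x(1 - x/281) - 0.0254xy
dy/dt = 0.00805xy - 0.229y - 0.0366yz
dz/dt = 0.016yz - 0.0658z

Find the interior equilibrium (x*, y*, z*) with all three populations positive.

x* ≈ 235, y* ≈ 4.11, z* ≈ 45.4

From dz/dt = 0: 0.016y* = 0.0658, so y* = 4.11.
From dx/dt = 0: 0.636(1 - x*/281) = 0.0254·4.11, giving x* = 281·(1 - 0.164) = 235.
From dy/dt = 0: 0.00805·235 - 0.229 = 0.0366z*, so z* = 1.66/0.0366 = 45.4.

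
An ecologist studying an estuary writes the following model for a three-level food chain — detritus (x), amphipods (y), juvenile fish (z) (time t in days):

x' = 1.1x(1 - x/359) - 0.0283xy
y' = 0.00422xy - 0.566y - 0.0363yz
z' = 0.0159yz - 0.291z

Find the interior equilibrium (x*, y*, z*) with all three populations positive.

x* ≈ 190, y* ≈ 18.3, z* ≈ 6.49

From dz/dt = 0: 0.0159y* = 0.291, so y* = 18.3.
From dx/dt = 0: 1.1(1 - x*/359) = 0.0283·18.3, giving x* = 359·(1 - 0.471) = 190.
From dy/dt = 0: 0.00422·190 - 0.566 = 0.0363z*, so z* = 0.236/0.0363 = 6.49.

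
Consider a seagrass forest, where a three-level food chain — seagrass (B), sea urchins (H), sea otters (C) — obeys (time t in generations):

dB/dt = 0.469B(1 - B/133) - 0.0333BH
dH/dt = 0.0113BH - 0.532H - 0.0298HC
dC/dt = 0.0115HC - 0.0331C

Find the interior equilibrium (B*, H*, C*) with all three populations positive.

From dC/dt = 0: 0.0115H* = 0.0331, so H* = 2.88.
From dB/dt = 0: 0.469(1 - B*/133) = 0.0333·2.88, giving B* = 133·(1 - 0.204) = 106.
From dH/dt = 0: 0.0113·106 - 0.532 = 0.0298C*, so C* = 0.664/0.0298 = 22.3.

B* ≈ 106, H* ≈ 2.88, C* ≈ 22.3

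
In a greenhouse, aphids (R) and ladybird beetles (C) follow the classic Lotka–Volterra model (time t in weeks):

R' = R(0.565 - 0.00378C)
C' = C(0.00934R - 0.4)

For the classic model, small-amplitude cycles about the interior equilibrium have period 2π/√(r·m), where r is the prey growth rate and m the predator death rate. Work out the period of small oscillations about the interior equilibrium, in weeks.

T ≈ 13.2 weeks

Here r = 0.565 and m = 0.4, so r·m = 0.226.
ω = √0.226 = 0.475 per week, hence T = 2π/ω ≈ 13.2 weeks.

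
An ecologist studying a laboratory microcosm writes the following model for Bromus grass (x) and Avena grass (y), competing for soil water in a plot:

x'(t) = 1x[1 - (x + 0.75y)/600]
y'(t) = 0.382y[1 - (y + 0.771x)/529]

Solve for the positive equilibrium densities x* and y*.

Setting both brackets to zero gives the nullclines x + 0.75y = 600 and 0.771x + y = 529.
Substituting y = 529 - 0.771x into the first: x(1 - 0.75·0.771) = 600 - 0.75·529.
So x* = 203/0.422 = 482, and then y* = 529 - 0.771·482 = 157.

x* ≈ 482, y* ≈ 157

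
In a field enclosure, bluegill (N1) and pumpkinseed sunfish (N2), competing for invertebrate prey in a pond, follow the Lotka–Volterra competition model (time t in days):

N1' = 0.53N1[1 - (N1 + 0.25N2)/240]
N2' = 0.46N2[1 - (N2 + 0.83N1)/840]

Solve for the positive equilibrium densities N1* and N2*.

N1* ≈ 37.9, N2* ≈ 809

Setting both brackets to zero gives the nullclines N1 + 0.25N2 = 240 and 0.83N1 + N2 = 840.
Substituting N2 = 840 - 0.83N1 into the first: N1(1 - 0.25·0.83) = 240 - 0.25·840.
So N1* = 30/0.792 = 37.9, and then N2* = 840 - 0.83·37.9 = 809.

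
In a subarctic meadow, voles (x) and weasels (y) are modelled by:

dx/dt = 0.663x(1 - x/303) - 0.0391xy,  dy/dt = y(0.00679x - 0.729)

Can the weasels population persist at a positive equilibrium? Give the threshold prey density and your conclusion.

The predator equation gives dy/dt > 0 only when x > 0.729/0.00679 = 107.
Without the predator, x → K = 303. Since 303 > 107, the predator can invade and persist.

Threshold x = 107; K > 107, so yes, the predator persists.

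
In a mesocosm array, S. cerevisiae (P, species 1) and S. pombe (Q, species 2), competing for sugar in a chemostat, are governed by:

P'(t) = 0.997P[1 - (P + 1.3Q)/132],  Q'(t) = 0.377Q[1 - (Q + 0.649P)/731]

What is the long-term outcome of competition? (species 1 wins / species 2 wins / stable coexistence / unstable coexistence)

Compare the nullcline intercepts: K1/α12 = 132/1.3 = 102 < K2 = 731; K2/α21 = 731/0.649 = 1130 > K1 = 132.
Since the inequalities point opposite ways, species 2 can invade but species 1 cannot.

species 2 excludes species 1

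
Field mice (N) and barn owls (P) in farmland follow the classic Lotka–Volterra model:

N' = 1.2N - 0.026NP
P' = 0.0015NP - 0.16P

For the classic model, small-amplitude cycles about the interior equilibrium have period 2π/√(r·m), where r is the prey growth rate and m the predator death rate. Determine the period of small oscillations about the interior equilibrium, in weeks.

Here r = 1.2 and m = 0.16, so r·m = 0.192.
ω = √0.192 = 0.438 per week, hence T = 2π/ω ≈ 14.3 weeks.

T ≈ 14.3 weeks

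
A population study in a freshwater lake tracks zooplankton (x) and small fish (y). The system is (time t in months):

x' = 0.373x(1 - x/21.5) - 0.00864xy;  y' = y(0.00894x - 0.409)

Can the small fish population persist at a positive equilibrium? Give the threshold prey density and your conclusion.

Threshold x = 45.7; K < 45.7, so no, the predator goes extinct.

The predator equation gives dy/dt > 0 only when x > 0.409/0.00894 = 45.7.
Without the predator, x → K = 21.5. Since 21.5 < 45.7, the predator cannot invade.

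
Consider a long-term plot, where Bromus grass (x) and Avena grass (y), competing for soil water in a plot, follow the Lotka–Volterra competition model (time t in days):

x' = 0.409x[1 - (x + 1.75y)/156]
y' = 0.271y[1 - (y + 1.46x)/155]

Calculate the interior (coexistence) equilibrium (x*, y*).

Setting both brackets to zero gives the nullclines x + 1.75y = 156 and 1.46x + y = 155.
Substituting y = 155 - 1.46x into the first: x(1 - 1.75·1.46) = 156 - 1.75·155.
So x* = -115/-1.55 = 74.1, and then y* = 155 - 1.46·74.1 = 46.8.

x* ≈ 74.1, y* ≈ 46.8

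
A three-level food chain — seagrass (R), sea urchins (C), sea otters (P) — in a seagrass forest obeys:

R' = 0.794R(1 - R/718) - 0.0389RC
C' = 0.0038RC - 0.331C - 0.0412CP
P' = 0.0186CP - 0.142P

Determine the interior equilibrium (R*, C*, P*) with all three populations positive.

From dP/dt = 0: 0.0186C* = 0.142, so C* = 7.63.
From dR/dt = 0: 0.794(1 - R*/718) = 0.0389·7.63, giving R* = 718·(1 - 0.374) = 449.
From dC/dt = 0: 0.0038·449 - 0.331 = 0.0412P*, so P* = 1.38/0.0412 = 33.4.

R* ≈ 449, C* ≈ 7.63, P* ≈ 33.4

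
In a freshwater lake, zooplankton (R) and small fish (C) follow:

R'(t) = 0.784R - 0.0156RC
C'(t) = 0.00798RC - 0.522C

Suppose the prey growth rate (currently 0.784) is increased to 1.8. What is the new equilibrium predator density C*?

C* ≈ 115

At the interior fixed point, setting dR/dt = 0 with R > 0 fixes C* = (prey growth rate)/(RC coefficient) — independent of the other coefficients.
With the change, C* = 1.8/0.0156 = 115; it rises from 50.3.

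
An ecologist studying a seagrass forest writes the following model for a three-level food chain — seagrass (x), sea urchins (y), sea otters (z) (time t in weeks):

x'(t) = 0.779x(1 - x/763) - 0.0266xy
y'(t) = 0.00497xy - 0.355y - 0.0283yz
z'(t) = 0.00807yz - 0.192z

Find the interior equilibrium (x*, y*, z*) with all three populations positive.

From dz/dt = 0: 0.00807y* = 0.192, so y* = 23.8.
From dx/dt = 0: 0.779(1 - x*/763) = 0.0266·23.8, giving x* = 763·(1 - 0.812) = 143.
From dy/dt = 0: 0.00497·143 - 0.355 = 0.0283z*, so z* = 0.356/0.0283 = 12.6.

x* ≈ 143, y* ≈ 23.8, z* ≈ 12.6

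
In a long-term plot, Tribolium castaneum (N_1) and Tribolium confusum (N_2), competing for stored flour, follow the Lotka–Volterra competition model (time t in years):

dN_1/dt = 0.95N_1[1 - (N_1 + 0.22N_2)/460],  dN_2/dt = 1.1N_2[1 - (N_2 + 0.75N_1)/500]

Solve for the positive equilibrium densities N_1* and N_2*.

N_1* ≈ 419, N_2* ≈ 186

Setting both brackets to zero gives the nullclines N_1 + 0.22N_2 = 460 and 0.75N_1 + N_2 = 500.
Substituting N_2 = 500 - 0.75N_1 into the first: N_1(1 - 0.22·0.75) = 460 - 0.22·500.
So N_1* = 350/0.835 = 419, and then N_2* = 500 - 0.75·419 = 186.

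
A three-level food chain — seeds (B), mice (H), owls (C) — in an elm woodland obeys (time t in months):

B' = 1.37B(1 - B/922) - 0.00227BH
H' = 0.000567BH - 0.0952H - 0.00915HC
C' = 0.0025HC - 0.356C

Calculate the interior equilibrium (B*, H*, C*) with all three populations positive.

B* ≈ 704, H* ≈ 142, C* ≈ 33.2

From dC/dt = 0: 0.0025H* = 0.356, so H* = 142.
From dB/dt = 0: 1.37(1 - B*/922) = 0.00227·142, giving B* = 922·(1 - 0.236) = 704.
From dH/dt = 0: 0.000567·704 - 0.0952 = 0.00915C*, so C* = 0.304/0.00915 = 33.2.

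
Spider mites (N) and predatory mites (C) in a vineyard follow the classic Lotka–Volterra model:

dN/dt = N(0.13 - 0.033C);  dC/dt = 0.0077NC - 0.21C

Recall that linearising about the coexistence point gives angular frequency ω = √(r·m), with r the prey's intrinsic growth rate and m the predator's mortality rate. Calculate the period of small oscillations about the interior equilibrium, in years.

T ≈ 38 years

Here r = 0.13 and m = 0.21, so r·m = 0.0273.
ω = √0.0273 = 0.165 per year, hence T = 2π/ω ≈ 38 years.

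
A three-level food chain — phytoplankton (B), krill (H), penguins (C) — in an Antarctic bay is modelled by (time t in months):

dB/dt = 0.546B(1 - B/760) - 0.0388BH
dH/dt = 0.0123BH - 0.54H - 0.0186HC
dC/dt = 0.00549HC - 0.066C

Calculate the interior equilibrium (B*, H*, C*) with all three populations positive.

From dC/dt = 0: 0.00549H* = 0.066, so H* = 12.
From dB/dt = 0: 0.546(1 - B*/760) = 0.0388·12, giving B* = 760·(1 - 0.854) = 111.
From dH/dt = 0: 0.0123·111 - 0.54 = 0.0186C*, so C* = 0.822/0.0186 = 44.2.

B* ≈ 111, H* ≈ 12, C* ≈ 44.2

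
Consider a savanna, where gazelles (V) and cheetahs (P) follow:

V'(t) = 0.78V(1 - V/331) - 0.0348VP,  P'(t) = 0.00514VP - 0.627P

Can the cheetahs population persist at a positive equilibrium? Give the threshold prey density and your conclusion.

Threshold V = 122; K > 122, so yes, the predator persists.

The predator equation gives dP/dt > 0 only when V > 0.627/0.00514 = 122.
Without the predator, V → K = 331. Since 331 > 122, the predator can invade and persist.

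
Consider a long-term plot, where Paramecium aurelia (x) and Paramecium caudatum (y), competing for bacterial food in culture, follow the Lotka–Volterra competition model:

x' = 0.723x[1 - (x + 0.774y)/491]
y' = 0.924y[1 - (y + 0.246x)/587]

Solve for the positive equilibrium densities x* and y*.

x* ≈ 45.3, y* ≈ 576

Setting both brackets to zero gives the nullclines x + 0.774y = 491 and 0.246x + y = 587.
Substituting y = 587 - 0.246x into the first: x(1 - 0.774·0.246) = 491 - 0.774·587.
So x* = 36.7/0.81 = 45.3, and then y* = 587 - 0.246·45.3 = 576.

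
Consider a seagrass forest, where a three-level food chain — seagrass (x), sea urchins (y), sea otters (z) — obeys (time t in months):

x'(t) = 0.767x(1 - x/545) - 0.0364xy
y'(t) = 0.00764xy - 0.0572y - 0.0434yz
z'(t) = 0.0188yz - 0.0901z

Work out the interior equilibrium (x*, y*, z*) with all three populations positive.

From dz/dt = 0: 0.0188y* = 0.0901, so y* = 4.79.
From dx/dt = 0: 0.767(1 - x*/545) = 0.0364·4.79, giving x* = 545·(1 - 0.227) = 421.
From dy/dt = 0: 0.00764·421 - 0.0572 = 0.0434z*, so z* = 3.16/0.0434 = 72.8.

x* ≈ 421, y* ≈ 4.79, z* ≈ 72.8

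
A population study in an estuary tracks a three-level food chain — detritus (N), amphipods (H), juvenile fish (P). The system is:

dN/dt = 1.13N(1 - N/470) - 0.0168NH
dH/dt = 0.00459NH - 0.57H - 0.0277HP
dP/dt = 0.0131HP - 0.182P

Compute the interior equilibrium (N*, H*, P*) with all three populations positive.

N* ≈ 373, H* ≈ 13.9, P* ≈ 41.2

From dP/dt = 0: 0.0131H* = 0.182, so H* = 13.9.
From dN/dt = 0: 1.13(1 - N*/470) = 0.0168·13.9, giving N* = 470·(1 - 0.207) = 373.
From dH/dt = 0: 0.00459·373 - 0.57 = 0.0277P*, so P* = 1.14/0.0277 = 41.2.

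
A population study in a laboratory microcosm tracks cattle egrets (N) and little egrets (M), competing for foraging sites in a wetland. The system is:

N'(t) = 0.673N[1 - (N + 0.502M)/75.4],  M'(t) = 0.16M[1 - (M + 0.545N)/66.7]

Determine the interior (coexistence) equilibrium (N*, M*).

N* ≈ 57.7, M* ≈ 35.3

Setting both brackets to zero gives the nullclines N + 0.502M = 75.4 and 0.545N + M = 66.7.
Substituting M = 66.7 - 0.545N into the first: N(1 - 0.502·0.545) = 75.4 - 0.502·66.7.
So N* = 41.9/0.726 = 57.7, and then M* = 66.7 - 0.545·57.7 = 35.3.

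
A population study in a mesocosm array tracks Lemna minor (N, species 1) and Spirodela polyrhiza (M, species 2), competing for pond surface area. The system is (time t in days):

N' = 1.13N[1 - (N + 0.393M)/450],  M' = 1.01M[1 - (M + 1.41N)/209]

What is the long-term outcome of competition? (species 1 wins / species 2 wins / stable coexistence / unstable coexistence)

Compare the nullcline intercepts: K1/α12 = 450/0.393 = 1150 > K2 = 209; K2/α21 = 209/1.41 = 148 < K1 = 450.
Since the inequalities point opposite ways, species 1 can invade but species 2 cannot.

species 1 excludes species 2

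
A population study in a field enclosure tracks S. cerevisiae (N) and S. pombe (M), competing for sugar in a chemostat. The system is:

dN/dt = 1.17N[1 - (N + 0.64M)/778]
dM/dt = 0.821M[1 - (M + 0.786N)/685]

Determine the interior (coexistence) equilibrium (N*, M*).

Setting both brackets to zero gives the nullclines N + 0.64M = 778 and 0.786N + M = 685.
Substituting M = 685 - 0.786N into the first: N(1 - 0.64·0.786) = 778 - 0.64·685.
So N* = 340/0.497 = 683, and then M* = 685 - 0.786·683 = 148.

N* ≈ 683, M* ≈ 148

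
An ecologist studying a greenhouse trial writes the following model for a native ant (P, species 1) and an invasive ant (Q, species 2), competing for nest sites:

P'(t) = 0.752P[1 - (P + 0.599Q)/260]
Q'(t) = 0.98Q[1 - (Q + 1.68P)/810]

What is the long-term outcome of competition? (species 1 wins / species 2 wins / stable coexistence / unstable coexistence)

species 2 excludes species 1

Compare the nullcline intercepts: K1/α12 = 260/0.599 = 434 < K2 = 810; K2/α21 = 810/1.68 = 482 > K1 = 260.
Since the inequalities point opposite ways, species 2 can invade but species 1 cannot.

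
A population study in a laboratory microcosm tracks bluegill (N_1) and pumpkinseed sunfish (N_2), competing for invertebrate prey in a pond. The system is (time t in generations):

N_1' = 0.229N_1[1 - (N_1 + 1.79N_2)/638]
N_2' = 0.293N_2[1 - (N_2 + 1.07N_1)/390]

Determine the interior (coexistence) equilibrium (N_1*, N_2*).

Setting both brackets to zero gives the nullclines N_1 + 1.79N_2 = 638 and 1.07N_1 + N_2 = 390.
Substituting N_2 = 390 - 1.07N_1 into the first: N_1(1 - 1.79·1.07) = 638 - 1.79·390.
So N_1* = -60.1/-0.915 = 65.7, and then N_2* = 390 - 1.07·65.7 = 320.

N_1* ≈ 65.7, N_2* ≈ 320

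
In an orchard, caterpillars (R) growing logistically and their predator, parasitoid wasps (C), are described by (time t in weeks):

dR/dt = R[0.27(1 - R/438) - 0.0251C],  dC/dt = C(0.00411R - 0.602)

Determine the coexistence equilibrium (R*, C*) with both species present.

R* ≈ 146, C* ≈ 7.16

From dC/dt = 0 with C > 0: 0.00411R* = 0.602, so R* = 146.
Substitute into dR/dt = 0: 0.27(1 - 146/438) = 0.0251C*.
The bracket is 0.666, giving C* = 0.18/0.0251 = 7.16.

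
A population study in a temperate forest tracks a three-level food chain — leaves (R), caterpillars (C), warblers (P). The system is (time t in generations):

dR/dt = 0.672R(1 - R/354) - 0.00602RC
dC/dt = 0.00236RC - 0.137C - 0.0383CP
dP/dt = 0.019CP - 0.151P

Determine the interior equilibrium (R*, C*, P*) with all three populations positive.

R* ≈ 329, C* ≈ 7.95, P* ≈ 16.7

From dP/dt = 0: 0.019C* = 0.151, so C* = 7.95.
From dR/dt = 0: 0.672(1 - R*/354) = 0.00602·7.95, giving R* = 354·(1 - 0.0712) = 329.
From dC/dt = 0: 0.00236·329 - 0.137 = 0.0383P*, so P* = 0.639/0.0383 = 16.7.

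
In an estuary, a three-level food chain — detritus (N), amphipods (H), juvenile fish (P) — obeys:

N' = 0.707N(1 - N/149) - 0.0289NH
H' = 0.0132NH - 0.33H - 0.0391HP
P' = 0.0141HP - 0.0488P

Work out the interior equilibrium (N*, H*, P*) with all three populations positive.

From dP/dt = 0: 0.0141H* = 0.0488, so H* = 3.46.
From dN/dt = 0: 0.707(1 - N*/149) = 0.0289·3.46, giving N* = 149·(1 - 0.141) = 128.
From dH/dt = 0: 0.0132·128 - 0.33 = 0.0391P*, so P* = 1.36/0.0391 = 34.7.

N* ≈ 128, H* ≈ 3.46, P* ≈ 34.7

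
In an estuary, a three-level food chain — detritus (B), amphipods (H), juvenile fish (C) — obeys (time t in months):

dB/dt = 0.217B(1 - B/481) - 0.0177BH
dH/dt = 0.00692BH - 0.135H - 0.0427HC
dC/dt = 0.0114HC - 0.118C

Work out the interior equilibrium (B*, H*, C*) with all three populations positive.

B* ≈ 74.9, H* ≈ 10.4, C* ≈ 8.98

From dC/dt = 0: 0.0114H* = 0.118, so H* = 10.4.
From dB/dt = 0: 0.217(1 - B*/481) = 0.0177·10.4, giving B* = 481·(1 - 0.844) = 74.9.
From dH/dt = 0: 0.00692·74.9 - 0.135 = 0.0427C*, so C* = 0.383/0.0427 = 8.98.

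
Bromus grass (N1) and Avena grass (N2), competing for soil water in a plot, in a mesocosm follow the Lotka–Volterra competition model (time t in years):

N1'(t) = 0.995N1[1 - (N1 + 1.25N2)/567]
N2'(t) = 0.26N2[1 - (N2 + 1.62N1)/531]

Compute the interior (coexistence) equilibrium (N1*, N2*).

Setting both brackets to zero gives the nullclines N1 + 1.25N2 = 567 and 1.62N1 + N2 = 531.
Substituting N2 = 531 - 1.62N1 into the first: N1(1 - 1.25·1.62) = 567 - 1.25·531.
So N1* = -96.8/-1.03 = 94.4, and then N2* = 531 - 1.62·94.4 = 378.

N1* ≈ 94.4, N2* ≈ 378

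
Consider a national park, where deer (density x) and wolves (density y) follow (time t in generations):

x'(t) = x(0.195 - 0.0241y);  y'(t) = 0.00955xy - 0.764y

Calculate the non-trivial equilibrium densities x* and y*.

Set dy/dt = 0 with y > 0: 0.00955x - 0.764 = 0, so x* = 0.764/0.00955 = 80.
Set dx/dt = 0 with x > 0: 0.195 - 0.0241y = 0, so y* = 0.195/0.0241 = 8.09.

x* ≈ 80, y* ≈ 8.09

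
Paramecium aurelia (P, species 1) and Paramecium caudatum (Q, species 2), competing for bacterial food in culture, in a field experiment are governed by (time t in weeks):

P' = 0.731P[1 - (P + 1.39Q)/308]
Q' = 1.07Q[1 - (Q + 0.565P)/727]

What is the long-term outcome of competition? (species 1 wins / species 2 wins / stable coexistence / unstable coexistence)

species 2 excludes species 1

Compare the nullcline intercepts: K1/α12 = 308/1.39 = 222 < K2 = 727; K2/α21 = 727/0.565 = 1290 > K1 = 308.
Since the inequalities point opposite ways, species 2 can invade but species 1 cannot.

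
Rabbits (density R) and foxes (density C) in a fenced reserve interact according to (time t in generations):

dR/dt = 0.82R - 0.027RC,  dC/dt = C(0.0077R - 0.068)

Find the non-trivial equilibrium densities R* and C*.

R* ≈ 8.83, C* ≈ 30.4

Set dC/dt = 0 with C > 0: 0.0077R - 0.068 = 0, so R* = 0.068/0.0077 = 8.83.
Set dR/dt = 0 with R > 0: 0.82 - 0.027C = 0, so C* = 0.82/0.027 = 30.4.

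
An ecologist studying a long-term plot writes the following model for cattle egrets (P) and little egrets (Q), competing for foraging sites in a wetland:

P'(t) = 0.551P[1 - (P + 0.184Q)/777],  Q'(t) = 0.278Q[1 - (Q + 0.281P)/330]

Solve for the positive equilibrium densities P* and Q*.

P* ≈ 755, Q* ≈ 118

Setting both brackets to zero gives the nullclines P + 0.184Q = 777 and 0.281P + Q = 330.
Substituting Q = 330 - 0.281P into the first: P(1 - 0.184·0.281) = 777 - 0.184·330.
So P* = 716/0.948 = 755, and then Q* = 330 - 0.281·755 = 118.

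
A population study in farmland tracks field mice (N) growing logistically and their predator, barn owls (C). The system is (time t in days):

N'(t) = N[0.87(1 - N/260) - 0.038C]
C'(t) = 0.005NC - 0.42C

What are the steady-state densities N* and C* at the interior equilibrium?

From dC/dt = 0 with C > 0: 0.005N* = 0.42, so N* = 84.
Substitute into dN/dt = 0: 0.87(1 - 84/260) = 0.038C*.
The bracket is 0.677, giving C* = 0.589/0.038 = 15.5.

N* ≈ 84, C* ≈ 15.5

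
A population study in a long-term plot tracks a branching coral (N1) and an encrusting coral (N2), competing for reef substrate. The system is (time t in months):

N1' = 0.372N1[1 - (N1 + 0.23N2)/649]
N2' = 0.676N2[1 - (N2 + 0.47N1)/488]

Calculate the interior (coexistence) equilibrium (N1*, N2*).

N1* ≈ 602, N2* ≈ 205

Setting both brackets to zero gives the nullclines N1 + 0.23N2 = 649 and 0.47N1 + N2 = 488.
Substituting N2 = 488 - 0.47N1 into the first: N1(1 - 0.23·0.47) = 649 - 0.23·488.
So N1* = 537/0.892 = 602, and then N2* = 488 - 0.47·602 = 205.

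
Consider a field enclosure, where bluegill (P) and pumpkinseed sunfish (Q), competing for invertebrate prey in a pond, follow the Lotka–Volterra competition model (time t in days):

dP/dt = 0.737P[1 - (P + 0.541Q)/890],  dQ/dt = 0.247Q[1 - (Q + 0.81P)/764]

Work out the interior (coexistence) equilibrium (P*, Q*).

Setting both brackets to zero gives the nullclines P + 0.541Q = 890 and 0.81P + Q = 764.
Substituting Q = 764 - 0.81P into the first: P(1 - 0.541·0.81) = 890 - 0.541·764.
So P* = 477/0.562 = 848, and then Q* = 764 - 0.81·848 = 76.7.

P* ≈ 848, Q* ≈ 76.7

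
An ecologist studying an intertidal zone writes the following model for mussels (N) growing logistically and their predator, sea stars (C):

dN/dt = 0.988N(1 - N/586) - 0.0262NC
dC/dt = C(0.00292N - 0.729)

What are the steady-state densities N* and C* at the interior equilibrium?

N* ≈ 250, C* ≈ 21.6

From dC/dt = 0 with C > 0: 0.00292N* = 0.729, so N* = 250.
Substitute into dN/dt = 0: 0.988(1 - 250/586) = 0.0262C*.
The bracket is 0.574, giving C* = 0.567/0.0262 = 21.6.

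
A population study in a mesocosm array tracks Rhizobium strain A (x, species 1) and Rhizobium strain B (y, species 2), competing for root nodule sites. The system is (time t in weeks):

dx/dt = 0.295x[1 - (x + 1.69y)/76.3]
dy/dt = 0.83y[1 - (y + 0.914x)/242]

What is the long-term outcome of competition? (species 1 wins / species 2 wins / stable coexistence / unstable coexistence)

Compare the nullcline intercepts: K1/α12 = 76.3/1.69 = 45.1 < K2 = 242; K2/α21 = 242/0.914 = 265 > K1 = 76.3.
Since the inequalities point opposite ways, species 2 can invade but species 1 cannot.

species 2 excludes species 1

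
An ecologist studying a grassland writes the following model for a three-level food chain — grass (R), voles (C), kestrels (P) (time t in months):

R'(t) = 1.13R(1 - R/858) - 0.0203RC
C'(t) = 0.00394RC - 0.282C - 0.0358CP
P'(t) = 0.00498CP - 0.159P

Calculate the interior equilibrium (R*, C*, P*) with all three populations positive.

R* ≈ 366, C* ≈ 31.9, P* ≈ 32.4

From dP/dt = 0: 0.00498C* = 0.159, so C* = 31.9.
From dR/dt = 0: 1.13(1 - R*/858) = 0.0203·31.9, giving R* = 858·(1 - 0.574) = 366.
From dC/dt = 0: 0.00394·366 - 0.282 = 0.0358P*, so P* = 1.16/0.0358 = 32.4.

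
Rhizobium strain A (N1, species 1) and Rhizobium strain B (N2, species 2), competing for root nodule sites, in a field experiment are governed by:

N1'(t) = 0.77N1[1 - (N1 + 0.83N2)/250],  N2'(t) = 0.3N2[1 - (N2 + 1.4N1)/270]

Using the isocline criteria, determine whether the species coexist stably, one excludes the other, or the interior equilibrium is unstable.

Compare the nullcline intercepts: K1/α12 = 250/0.83 = 301 > K2 = 270; K2/α21 = 270/1.4 = 193 < K1 = 250.
Since the inequalities point opposite ways, species 1 can invade but species 2 cannot.

species 1 excludes species 2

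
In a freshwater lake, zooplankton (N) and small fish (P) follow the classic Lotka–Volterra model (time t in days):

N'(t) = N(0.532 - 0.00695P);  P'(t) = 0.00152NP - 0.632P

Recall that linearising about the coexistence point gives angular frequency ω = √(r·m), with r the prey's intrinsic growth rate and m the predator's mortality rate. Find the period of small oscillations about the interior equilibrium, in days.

T ≈ 10.8 days

Here r = 0.532 and m = 0.632, so r·m = 0.336.
ω = √0.336 = 0.58 per day, hence T = 2π/ω ≈ 10.8 days.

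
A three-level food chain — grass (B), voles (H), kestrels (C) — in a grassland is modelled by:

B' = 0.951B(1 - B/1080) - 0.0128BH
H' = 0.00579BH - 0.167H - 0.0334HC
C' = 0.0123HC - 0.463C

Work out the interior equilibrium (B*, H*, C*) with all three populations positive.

B* ≈ 533, H* ≈ 37.6, C* ≈ 87.4

From dC/dt = 0: 0.0123H* = 0.463, so H* = 37.6.
From dB/dt = 0: 0.951(1 - B*/1080) = 0.0128·37.6, giving B* = 1080·(1 - 0.507) = 533.
From dH/dt = 0: 0.00579·533 - 0.167 = 0.0334C*, so C* = 2.92/0.0334 = 87.4.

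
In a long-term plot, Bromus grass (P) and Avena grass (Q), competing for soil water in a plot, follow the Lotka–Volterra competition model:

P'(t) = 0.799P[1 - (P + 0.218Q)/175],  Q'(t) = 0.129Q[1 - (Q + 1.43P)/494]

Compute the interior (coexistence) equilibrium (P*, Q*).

P* ≈ 97.8, Q* ≈ 354

Setting both brackets to zero gives the nullclines P + 0.218Q = 175 and 1.43P + Q = 494.
Substituting Q = 494 - 1.43P into the first: P(1 - 0.218·1.43) = 175 - 0.218·494.
So P* = 67.3/0.688 = 97.8, and then Q* = 494 - 1.43·97.8 = 354.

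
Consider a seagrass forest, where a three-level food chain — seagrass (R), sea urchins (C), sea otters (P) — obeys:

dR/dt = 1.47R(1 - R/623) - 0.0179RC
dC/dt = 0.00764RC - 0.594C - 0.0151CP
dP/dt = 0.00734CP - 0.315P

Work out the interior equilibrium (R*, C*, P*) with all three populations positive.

From dP/dt = 0: 0.00734C* = 0.315, so C* = 42.9.
From dR/dt = 0: 1.47(1 - R*/623) = 0.0179·42.9, giving R* = 623·(1 - 0.523) = 297.
From dC/dt = 0: 0.00764·297 - 0.594 = 0.0151P*, so P* = 1.68/0.0151 = 111.

R* ≈ 297, C* ≈ 42.9, P* ≈ 111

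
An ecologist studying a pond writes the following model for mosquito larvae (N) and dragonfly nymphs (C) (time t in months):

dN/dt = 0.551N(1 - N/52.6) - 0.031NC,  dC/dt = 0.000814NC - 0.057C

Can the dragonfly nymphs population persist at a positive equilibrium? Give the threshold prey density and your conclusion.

Threshold N = 70; K < 70, so no, the predator goes extinct.

The predator equation gives dC/dt > 0 only when N > 0.057/0.000814 = 70.
Without the predator, N → K = 52.6. Since 52.6 < 70, the predator cannot invade.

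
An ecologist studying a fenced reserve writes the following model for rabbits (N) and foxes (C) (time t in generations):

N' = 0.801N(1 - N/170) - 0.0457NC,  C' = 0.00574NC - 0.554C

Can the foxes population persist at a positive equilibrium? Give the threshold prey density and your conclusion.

The predator equation gives dC/dt > 0 only when N > 0.554/0.00574 = 96.5.
Without the predator, N → K = 170. Since 170 > 96.5, the predator can invade and persist.

Threshold N = 96.5; K > 96.5, so yes, the predator persists.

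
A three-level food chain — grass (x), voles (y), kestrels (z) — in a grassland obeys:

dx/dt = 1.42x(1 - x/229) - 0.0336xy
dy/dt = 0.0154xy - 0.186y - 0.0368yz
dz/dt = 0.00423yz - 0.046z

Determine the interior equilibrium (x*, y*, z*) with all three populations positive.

From dz/dt = 0: 0.00423y* = 0.046, so y* = 10.9.
From dx/dt = 0: 1.42(1 - x*/229) = 0.0336·10.9, giving x* = 229·(1 - 0.257) = 170.
From dy/dt = 0: 0.0154·170 - 0.186 = 0.0368z*, so z* = 2.43/0.0368 = 66.1.

x* ≈ 170, y* ≈ 10.9, z* ≈ 66.1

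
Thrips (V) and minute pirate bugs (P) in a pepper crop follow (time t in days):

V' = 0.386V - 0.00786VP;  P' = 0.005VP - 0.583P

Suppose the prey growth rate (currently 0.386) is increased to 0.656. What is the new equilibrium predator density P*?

P* ≈ 83.5

At the interior fixed point, setting dV/dt = 0 with V > 0 fixes P* = (prey growth rate)/(VP coefficient) — independent of the other coefficients.
With the change, P* = 0.656/0.00786 = 83.5; it rises from 49.1.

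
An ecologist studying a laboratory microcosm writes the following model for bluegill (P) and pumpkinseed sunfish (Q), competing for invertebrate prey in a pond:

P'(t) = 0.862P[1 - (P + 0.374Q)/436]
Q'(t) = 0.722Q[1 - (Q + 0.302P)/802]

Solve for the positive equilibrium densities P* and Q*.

P* ≈ 153, Q* ≈ 756

Setting both brackets to zero gives the nullclines P + 0.374Q = 436 and 0.302P + Q = 802.
Substituting Q = 802 - 0.302P into the first: P(1 - 0.374·0.302) = 436 - 0.374·802.
So P* = 136/0.887 = 153, and then Q* = 802 - 0.302·153 = 756.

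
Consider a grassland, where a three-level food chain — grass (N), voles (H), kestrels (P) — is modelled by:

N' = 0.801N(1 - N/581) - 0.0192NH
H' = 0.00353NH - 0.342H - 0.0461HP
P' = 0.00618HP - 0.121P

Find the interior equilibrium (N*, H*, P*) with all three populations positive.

N* ≈ 308, H* ≈ 19.6, P* ≈ 16.2

From dP/dt = 0: 0.00618H* = 0.121, so H* = 19.6.
From dN/dt = 0: 0.801(1 - N*/581) = 0.0192·19.6, giving N* = 581·(1 - 0.469) = 308.
From dH/dt = 0: 0.00353·308 - 0.342 = 0.0461P*, so P* = 0.746/0.0461 = 16.2.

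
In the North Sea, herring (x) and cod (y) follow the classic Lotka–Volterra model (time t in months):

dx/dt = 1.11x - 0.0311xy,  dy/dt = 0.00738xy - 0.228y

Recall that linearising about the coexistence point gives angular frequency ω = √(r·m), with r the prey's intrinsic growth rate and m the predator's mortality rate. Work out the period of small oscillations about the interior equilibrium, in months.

T ≈ 12.5 months

Here r = 1.11 and m = 0.228, so r·m = 0.253.
ω = √0.253 = 0.503 per month, hence T = 2π/ω ≈ 12.5 months.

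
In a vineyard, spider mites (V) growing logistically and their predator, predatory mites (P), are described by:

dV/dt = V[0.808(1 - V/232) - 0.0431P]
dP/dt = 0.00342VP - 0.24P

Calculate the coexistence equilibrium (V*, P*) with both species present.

From dP/dt = 0 with P > 0: 0.00342V* = 0.24, so V* = 70.2.
Substitute into dV/dt = 0: 0.808(1 - 70.2/232) = 0.0431P*.
The bracket is 0.698, giving P* = 0.564/0.0431 = 13.1.

V* ≈ 70.2, P* ≈ 13.1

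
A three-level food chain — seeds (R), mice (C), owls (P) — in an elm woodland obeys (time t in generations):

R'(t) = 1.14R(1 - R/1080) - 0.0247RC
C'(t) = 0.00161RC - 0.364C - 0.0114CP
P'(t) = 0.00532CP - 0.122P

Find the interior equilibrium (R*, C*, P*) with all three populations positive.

R* ≈ 543, C* ≈ 22.9, P* ≈ 44.8

From dP/dt = 0: 0.00532C* = 0.122, so C* = 22.9.
From dR/dt = 0: 1.14(1 - R*/1080) = 0.0247·22.9, giving R* = 1080·(1 - 0.497) = 543.
From dC/dt = 0: 0.00161·543 - 0.364 = 0.0114P*, so P* = 0.511/0.0114 = 44.8.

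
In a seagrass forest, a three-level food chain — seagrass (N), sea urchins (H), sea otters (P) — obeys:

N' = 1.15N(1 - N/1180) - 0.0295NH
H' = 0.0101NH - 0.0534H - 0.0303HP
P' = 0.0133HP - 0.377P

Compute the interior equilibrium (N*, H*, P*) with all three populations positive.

N* ≈ 322, H* ≈ 28.3, P* ≈ 106

From dP/dt = 0: 0.0133H* = 0.377, so H* = 28.3.
From dN/dt = 0: 1.15(1 - N*/1180) = 0.0295·28.3, giving N* = 1180·(1 - 0.727) = 322.
From dH/dt = 0: 0.0101·322 - 0.0534 = 0.0303P*, so P* = 3.2/0.0303 = 106.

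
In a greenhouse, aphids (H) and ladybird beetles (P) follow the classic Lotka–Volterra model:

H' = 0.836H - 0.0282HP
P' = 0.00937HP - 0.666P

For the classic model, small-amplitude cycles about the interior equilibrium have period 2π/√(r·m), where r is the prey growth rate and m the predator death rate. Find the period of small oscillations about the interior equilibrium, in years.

T ≈ 8.42 years

Here r = 0.836 and m = 0.666, so r·m = 0.557.
ω = √0.557 = 0.746 per year, hence T = 2π/ω ≈ 8.42 years.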